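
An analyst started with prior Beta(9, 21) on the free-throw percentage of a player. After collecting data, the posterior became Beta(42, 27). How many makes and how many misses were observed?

33 makes and 6 misses

Under Beta–binomial conjugacy the posterior parameters are (α+s, β+f).
Match parameters: s=42−9=33, f=27−21=6.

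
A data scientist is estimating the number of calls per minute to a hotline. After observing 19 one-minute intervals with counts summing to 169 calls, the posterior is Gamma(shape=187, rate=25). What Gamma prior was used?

Gamma(shape=18, rate=6)

Gamma–Poisson conjugacy: posterior shape = α + Σxᵢ, posterior rate = β + n.
So α = 187 − 169 = 18 and β = 25 − 19 = 6.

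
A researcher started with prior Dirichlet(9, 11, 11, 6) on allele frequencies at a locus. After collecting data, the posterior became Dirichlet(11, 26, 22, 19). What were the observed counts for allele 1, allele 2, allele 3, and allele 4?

For a Dirichlet(α) prior with multinomial counts c, the posterior is Dirichlet(α + c) componentwise.
Counts are posterior − prior componentwise: 11−9=2, 26−11=15, 22−11=11, 19−6=13.

counts (2, 15, 11, 13)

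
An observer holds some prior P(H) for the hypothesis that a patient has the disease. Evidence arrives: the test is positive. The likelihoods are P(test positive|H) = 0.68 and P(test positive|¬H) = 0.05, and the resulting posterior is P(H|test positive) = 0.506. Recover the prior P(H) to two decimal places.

In odds form, posterior odds = prior odds × likelihood ratio, so prior odds = posterior odds ÷ LR.
Posterior odds = 0.506/(1−0.506) = 1.0243. LR = 0.68/0.05 = 13.6000.
Prior odds = 1.0243/13.6000 = 0.0753, so P(H) = 0.0753/(1+0.0753) ≈ 0.07.

P(H) = 0.07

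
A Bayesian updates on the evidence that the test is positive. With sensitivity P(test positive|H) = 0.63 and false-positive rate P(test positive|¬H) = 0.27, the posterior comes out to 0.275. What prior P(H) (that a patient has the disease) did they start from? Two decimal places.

In odds form, posterior odds = prior odds × likelihood ratio, so prior odds = posterior odds ÷ LR.
Posterior odds = 0.275/(1−0.275) = 0.3793. LR = 0.63/0.27 = 2.3333.
Prior odds = 0.3793/2.3333 = 0.1626, so P(H) = 0.1626/(1+0.1626) ≈ 0.14.

P(H) = 0.14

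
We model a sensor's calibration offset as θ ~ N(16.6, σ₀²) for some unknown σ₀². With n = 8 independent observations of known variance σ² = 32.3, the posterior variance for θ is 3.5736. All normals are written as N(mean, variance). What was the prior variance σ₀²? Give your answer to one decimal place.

Posterior precision equals prior precision plus data precision: 1/σ_n² = 1/σ₀² + n/σ².
So 1/σ₀² = 1/3.5736 − 8/32.3 = 0.279830 − 0.247678 = 0.032152.
Hence σ₀² = 1/0.032152 ≈ 31.1.

σ₀² = 31.1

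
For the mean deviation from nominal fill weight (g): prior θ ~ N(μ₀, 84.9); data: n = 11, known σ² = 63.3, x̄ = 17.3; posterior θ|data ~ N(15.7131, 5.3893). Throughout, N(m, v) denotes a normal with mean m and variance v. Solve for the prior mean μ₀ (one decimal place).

μ₀ = -7.7

The posterior mean is a precision-weighted average: μ_n = (τ₀μ₀ + τ_data·x̄)/(τ₀+τ_data), with τ₀=1/σ₀² and τ_data=n/σ².
Here τ₀ = 1/84.9 = 0.011779 and τ_data = 11/63.3 = 0.173776, so τ_n = 0.185555.
Rearranging for μ₀: μ₀ = (μ_n·τ_n − τ_data·x̄)/τ₀ = (15.7131·0.185555 − 0.173776·17.3) / 0.011779 = -0.090681/0.011779 ≈ -7.7.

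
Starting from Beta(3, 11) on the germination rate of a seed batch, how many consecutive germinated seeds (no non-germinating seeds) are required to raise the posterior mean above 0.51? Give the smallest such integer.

k = 9

After k germinated seeds and 0 non-germinating seeds the posterior is Beta(3+k, 11), with mean (3+k)/(3+11+k).
Set (3+k)/(14+k) > 0.51 and solve: k > (0.51·14 − 3)/(1 − 0.51) = 8.449.
The smallest integer exceeding 8.449 is 9, and checking k=9: (12)/(23) = 0.5217 > 0.51.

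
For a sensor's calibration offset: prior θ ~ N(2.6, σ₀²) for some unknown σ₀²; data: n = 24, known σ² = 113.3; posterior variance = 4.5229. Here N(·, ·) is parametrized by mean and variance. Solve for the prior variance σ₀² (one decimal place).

For the Normal–Normal model with known σ², precisions add: τ_n = τ₀ + n/σ².
So 1/σ₀² = 1/4.5229 − 24/113.3 = 0.221097 − 0.211827 = 0.009270.
Hence σ₀² = 1/0.009270 ≈ 107.9.

σ₀² = 107.9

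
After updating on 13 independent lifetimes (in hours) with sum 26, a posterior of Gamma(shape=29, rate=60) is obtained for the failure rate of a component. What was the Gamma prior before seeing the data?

Gamma(shape=16, rate=34)

Gamma–exponential conjugacy: posterior shape = α + n, posterior rate = β + Σtᵢ.
So α = 29 − 13 = 16 and β = 60 − 26 = 34.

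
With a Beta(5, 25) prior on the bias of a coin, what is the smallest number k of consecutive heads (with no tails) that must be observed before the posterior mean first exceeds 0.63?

After k heads and 0 tails the posterior is Beta(5+k, 25), with mean (5+k)/(5+25+k).
Set (5+k)/(30+k) > 0.63 and solve: k > (0.63·30 − 5)/(1 − 0.63) = 37.568.
The smallest integer exceeding 37.568 is 38.

k = 38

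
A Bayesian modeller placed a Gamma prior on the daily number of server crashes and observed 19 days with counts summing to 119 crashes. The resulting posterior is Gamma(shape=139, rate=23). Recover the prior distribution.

Gamma(shape=20, rate=4)

Gamma–Poisson conjugacy: posterior shape = α + Σxᵢ, posterior rate = β + n.
So α = 139 − 119 = 20 and β = 23 − 19 = 4.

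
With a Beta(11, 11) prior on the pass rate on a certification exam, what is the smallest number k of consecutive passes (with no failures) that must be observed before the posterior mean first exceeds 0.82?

After k passes and 0 failures the posterior is Beta(11+k, 11), with mean (11+k)/(11+11+k).
Set (11+k)/(22+k) > 0.82 and solve: k > (0.82·22 − 11)/(1 − 0.82) = 39.111.
The smallest integer exceeding 39.111 is 40.

k = 40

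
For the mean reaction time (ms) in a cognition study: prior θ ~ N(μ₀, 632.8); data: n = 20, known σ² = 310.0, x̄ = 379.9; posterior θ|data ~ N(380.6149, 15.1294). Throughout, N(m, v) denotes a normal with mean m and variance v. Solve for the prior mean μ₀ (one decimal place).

With known observation variance, the Normal–Normal posterior has precision τ_n = τ₀ + n/σ² and mean μ_n = (τ₀μ₀ + (n/σ²)x̄)/τ_n.
Here τ₀ = 1/632.8 = 0.001580 and τ_data = 20/310.0 = 0.064516, so τ_n = 0.066096.
Rearranging for μ₀: μ₀ = (μ_n·τ_n − τ_data·x̄)/τ₀ = (380.6149·0.066096 − 0.064516·379.9) / 0.001580 = 0.647494/0.001580 ≈ 409.8.

μ₀ = 409.8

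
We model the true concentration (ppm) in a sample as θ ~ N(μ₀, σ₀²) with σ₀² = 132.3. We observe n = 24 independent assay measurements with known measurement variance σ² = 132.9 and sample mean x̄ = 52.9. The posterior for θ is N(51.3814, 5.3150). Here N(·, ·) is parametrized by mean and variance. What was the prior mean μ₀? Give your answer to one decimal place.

μ₀ = 15.1

The posterior mean is a precision-weighted average: μ_n = (τ₀μ₀ + τ_data·x̄)/(τ₀+τ_data), with τ₀=1/σ₀² and τ_data=n/σ².
Here τ₀ = 1/132.3 = 0.007559 and τ_data = 24/132.9 = 0.180587, so τ_n = 0.188146.
Rearranging for μ₀: μ₀ = (μ_n·τ_n − τ_data·x̄)/τ₀ = (51.3814·0.188146 − 0.180587·52.9) / 0.007559 = 0.114153/0.007559 ≈ 15.1.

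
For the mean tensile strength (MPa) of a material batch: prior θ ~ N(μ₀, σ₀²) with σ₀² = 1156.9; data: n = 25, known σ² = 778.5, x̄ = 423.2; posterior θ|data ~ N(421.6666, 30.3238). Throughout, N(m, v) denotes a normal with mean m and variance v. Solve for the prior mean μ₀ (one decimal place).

The posterior mean is a precision-weighted average: μ_n = (τ₀μ₀ + τ_data·x̄)/(τ₀+τ_data), with τ₀=1/σ₀² and τ_data=n/σ².
Here τ₀ = 1/1156.9 = 0.000864 and τ_data = 25/778.5 = 0.032113, so τ_n = 0.032977.
Rearranging for μ₀: μ₀ = (μ_n·τ_n − τ_data·x̄)/τ₀ = (421.6666·0.032977 − 0.032113·423.2) / 0.000864 = 0.315078/0.000864 ≈ 364.7.

μ₀ = 364.7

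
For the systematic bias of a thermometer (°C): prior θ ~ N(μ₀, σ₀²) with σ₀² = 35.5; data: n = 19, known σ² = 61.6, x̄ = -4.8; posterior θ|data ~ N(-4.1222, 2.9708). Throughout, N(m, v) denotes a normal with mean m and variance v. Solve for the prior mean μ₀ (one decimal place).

μ₀ = 3.3

The posterior mean is a precision-weighted average: μ_n = (τ₀μ₀ + τ_data·x̄)/(τ₀+τ_data), with τ₀=1/σ₀² and τ_data=n/σ².
Here τ₀ = 1/35.5 = 0.028169 and τ_data = 19/61.6 = 0.308442, so τ_n = 0.336611.
Rearranging for μ₀: μ₀ = (μ_n·τ_n − τ_data·x̄)/τ₀ = (-4.1222·0.336611 − 0.308442·-4.8) / 0.028169 = 0.092944/0.028169 ≈ 3.3.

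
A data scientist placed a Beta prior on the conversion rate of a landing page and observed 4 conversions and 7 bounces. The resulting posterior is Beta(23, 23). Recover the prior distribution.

Beta is conjugate to the binomial likelihood: posterior = Beta(α+s, β+f).
Subtract the data counts: 23−4=19, 23−7=16.

Beta(19, 16)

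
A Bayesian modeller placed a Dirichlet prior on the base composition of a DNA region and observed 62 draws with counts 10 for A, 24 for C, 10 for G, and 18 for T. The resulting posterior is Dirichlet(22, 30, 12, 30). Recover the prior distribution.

Dirichlet(12, 6, 2, 12)

For a Dirichlet(α) prior with multinomial counts c, the posterior is Dirichlet(α + c) componentwise.
Subtract each count from the matching posterior parameter: 22−10=12, 30−24=6, 12−10=2, 30−18=12.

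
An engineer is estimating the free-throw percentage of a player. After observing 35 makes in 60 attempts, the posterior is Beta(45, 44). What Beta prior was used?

Under Beta–binomial conjugacy the posterior parameters are (a+s, b+f).
So a = 45 − 35 = 10 and b = 44 − 25 = 19.

Beta(10, 19)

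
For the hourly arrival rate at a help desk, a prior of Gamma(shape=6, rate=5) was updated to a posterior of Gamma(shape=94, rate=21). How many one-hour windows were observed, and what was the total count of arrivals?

A Gamma(α, β) prior (rate parametrization) on a Poisson rate with n observations summing to S gives posterior Gamma(α+S, β+n).
Matching: Σxᵢ = 94 − 6 = 88 and n = 21 − 5 = 16.

n = 16 one-hour windows with total 88 arrivals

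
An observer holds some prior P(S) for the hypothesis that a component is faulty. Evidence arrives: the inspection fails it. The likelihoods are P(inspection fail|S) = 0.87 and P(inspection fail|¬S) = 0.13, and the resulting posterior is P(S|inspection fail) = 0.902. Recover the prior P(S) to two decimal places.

P(S) = 0.58

Bayes' rule in odds form gives O(S|E) = O(S)·[P(E|S)/P(E|¬S)], hence O(S) = O(S|E)/LR.
Posterior odds = 0.902/(1−0.902) = 9.2041. LR = 0.87/0.13 = 6.6923.
Prior odds = 9.2041/6.6923 = 1.3753, so P(S) = 1.3753/(1+1.3753) ≈ 0.58.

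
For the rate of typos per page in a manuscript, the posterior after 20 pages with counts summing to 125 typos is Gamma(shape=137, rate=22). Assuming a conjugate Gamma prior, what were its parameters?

Gamma(shape=12, rate=2)

Gamma–Poisson conjugacy: posterior shape = α + Σxᵢ, posterior rate = β + n.
So α = 137 − 125 = 12 and β = 22 − 20 = 2.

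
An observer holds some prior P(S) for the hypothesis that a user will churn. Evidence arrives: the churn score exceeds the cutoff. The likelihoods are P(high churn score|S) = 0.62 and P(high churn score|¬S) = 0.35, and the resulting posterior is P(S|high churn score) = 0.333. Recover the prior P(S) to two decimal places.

In odds form, posterior odds = prior odds × likelihood ratio, so prior odds = posterior odds ÷ LR.
Posterior odds = 0.333/(1−0.333) = 0.4993. LR = 0.62/0.35 = 1.7714.
Prior odds = 0.4993/1.7714 = 0.2819, so P(S) = 0.2819/(1+0.2819) ≈ 0.22.

P(S) = 0.22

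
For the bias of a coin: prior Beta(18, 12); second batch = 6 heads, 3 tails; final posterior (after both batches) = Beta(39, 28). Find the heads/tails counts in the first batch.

15 heads and 13 tails

Sequential conjugate updates are equivalent to a single update on the pooled data, so total successes = posterior α − prior α and total failures = posterior β − prior β.
Total across both batches: 39−18=21 heads, 28−12=16 tails.
Subtract the second batch: 21−6=15 heads and 16−3=13 tails.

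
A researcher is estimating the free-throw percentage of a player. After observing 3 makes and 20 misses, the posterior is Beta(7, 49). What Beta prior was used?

Beta(4, 29)

Beta is conjugate to the binomial likelihood: posterior = Beta(a+s, b+f).
So a = 7 − 3 = 4 and b = 49 − 20 = 29.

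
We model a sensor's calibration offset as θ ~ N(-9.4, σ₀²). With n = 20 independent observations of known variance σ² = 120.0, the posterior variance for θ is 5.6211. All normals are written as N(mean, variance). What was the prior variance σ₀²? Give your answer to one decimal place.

σ₀² = 89.0

Posterior precision equals prior precision plus data precision: 1/σ_n² = 1/σ₀² + n/σ².
So 1/σ₀² = 1/5.6211 − 20/120.0 = 0.177901 − 0.166667 = 0.011234.
Hence σ₀² = 1/0.011234 ≈ 89.0.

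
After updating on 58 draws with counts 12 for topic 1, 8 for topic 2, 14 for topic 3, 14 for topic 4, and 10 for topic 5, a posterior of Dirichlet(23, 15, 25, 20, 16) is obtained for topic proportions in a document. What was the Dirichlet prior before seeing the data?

Dirichlet(11, 7, 11, 6, 6)

For a Dirichlet(α) prior with multinomial counts c, the posterior is Dirichlet(α + c) componentwise.
Subtract each count from the matching posterior parameter: 23−12=11, 15−8=7, 25−14=11, 20−14=6, 16−10=6.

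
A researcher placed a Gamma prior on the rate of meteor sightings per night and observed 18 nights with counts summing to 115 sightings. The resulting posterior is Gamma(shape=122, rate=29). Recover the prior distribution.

A Gamma(α, β) prior (rate parametrization) on a Poisson rate with n observations summing to S gives posterior Gamma(α+S, β+n).
So α = 122 − 115 = 7 and β = 29 − 18 = 11.

Gamma(shape=7, rate=11)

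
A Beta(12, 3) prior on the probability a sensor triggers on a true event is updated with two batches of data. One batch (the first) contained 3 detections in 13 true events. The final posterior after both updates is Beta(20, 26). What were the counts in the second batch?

5 detections and 13 misses

Sequential conjugate updates are equivalent to a single update on the pooled data, so total successes = posterior α − prior α and total failures = posterior β − prior β.
Total across both batches: 20−12=8 detections, 26−3=23 misses.
Subtract the first batch: 8−3=5 detections and 23−10=13 misses.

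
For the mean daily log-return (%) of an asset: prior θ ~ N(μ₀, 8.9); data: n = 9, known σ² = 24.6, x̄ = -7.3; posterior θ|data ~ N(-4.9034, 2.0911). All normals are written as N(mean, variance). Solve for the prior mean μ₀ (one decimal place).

With known observation variance, the Normal–Normal posterior has precision τ_n = τ₀ + n/σ² and mean μ_n = (τ₀μ₀ + (n/σ²)x̄)/τ_n.
Here τ₀ = 1/8.9 = 0.112360 and τ_data = 9/24.6 = 0.365854, so τ_n = 0.478214.
Rearranging for μ₀: μ₀ = (μ_n·τ_n − τ_data·x̄)/τ₀ = (-4.9034·0.478214 − 0.365854·-7.3) / 0.112360 = 0.325860/0.112360 ≈ 2.9.

μ₀ = 2.9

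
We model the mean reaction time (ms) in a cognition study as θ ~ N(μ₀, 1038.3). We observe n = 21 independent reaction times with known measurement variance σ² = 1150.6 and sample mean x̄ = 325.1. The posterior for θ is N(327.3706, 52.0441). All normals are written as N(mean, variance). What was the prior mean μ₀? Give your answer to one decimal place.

With known observation variance, the Normal–Normal posterior has precision τ_n = τ₀ + n/σ² and mean μ_n = (τ₀μ₀ + (n/σ²)x̄)/τ_n.
Here τ₀ = 1/1038.3 = 0.000963 and τ_data = 21/1150.6 = 0.018251, so τ_n = 0.019214.
Rearranging for μ₀: μ₀ = (μ_n·τ_n − τ_data·x̄)/τ₀ = (327.3706·0.019214 − 0.018251·325.1) / 0.000963 = 0.356699/0.000963 ≈ 370.4.

μ₀ = 370.4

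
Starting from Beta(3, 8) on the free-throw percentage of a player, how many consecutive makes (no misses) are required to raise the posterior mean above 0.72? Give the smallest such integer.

k = 18

After k makes and 0 misses the posterior is Beta(3+k, 8), with mean (3+k)/(3+8+k).
Set (3+k)/(11+k) > 0.72 and solve: k > (0.72·11 − 3)/(1 − 0.72) = 17.571.
The smallest integer exceeding 17.571 is 18.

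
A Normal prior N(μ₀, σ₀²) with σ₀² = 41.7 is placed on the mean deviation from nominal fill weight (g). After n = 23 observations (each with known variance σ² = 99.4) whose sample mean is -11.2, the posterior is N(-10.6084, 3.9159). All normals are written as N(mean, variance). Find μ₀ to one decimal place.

With known observation variance, the Normal–Normal posterior has precision τ_n = τ₀ + n/σ² and mean μ_n = (τ₀μ₀ + (n/σ²)x̄)/τ_n.
Here τ₀ = 1/41.7 = 0.023981 and τ_data = 23/99.4 = 0.231388, so τ_n = 0.255369.
Rearranging for μ₀: μ₀ = (μ_n·τ_n − τ_data·x̄)/τ₀ = (-10.6084·0.255369 − 0.231388·-11.2) / 0.023981 = -0.117511/0.023981 ≈ -4.9.

μ₀ = -4.9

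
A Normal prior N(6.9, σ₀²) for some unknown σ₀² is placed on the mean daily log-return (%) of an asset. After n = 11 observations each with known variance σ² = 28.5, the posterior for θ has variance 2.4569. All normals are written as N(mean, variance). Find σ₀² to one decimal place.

Posterior precision equals prior precision plus data precision: 1/σ_n² = 1/σ₀² + n/σ².
So 1/σ₀² = 1/2.4569 − 11/28.5 = 0.407017 − 0.385965 = 0.021052.
Hence σ₀² = 1/0.021052 ≈ 47.5.

σ₀² = 47.5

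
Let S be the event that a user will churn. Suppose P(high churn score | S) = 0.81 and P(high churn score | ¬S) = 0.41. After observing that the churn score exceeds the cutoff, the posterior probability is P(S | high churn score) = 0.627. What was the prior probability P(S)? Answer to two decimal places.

Bayes' rule in odds form gives O(S|E) = O(S)·[P(E|S)/P(E|¬S)], hence O(S) = O(S|E)/LR.
Posterior odds = 0.627/(1−0.627) = 1.6810. LR = 0.81/0.41 = 1.9756.
Prior odds = 1.6810/1.9756 = 0.8509, so P(S) = 0.8509/(1+0.8509) ≈ 0.46.

P(S) = 0.46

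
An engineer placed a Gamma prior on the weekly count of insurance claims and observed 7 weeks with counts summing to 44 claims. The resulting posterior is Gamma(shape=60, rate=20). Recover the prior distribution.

A Gamma(α, β) prior (rate parametrization) on a Poisson rate with n observations summing to S gives posterior Gamma(α+S, β+n).
So α = 60 − 44 = 16 and β = 20 − 7 = 13.

Gamma(shape=16, rate=13)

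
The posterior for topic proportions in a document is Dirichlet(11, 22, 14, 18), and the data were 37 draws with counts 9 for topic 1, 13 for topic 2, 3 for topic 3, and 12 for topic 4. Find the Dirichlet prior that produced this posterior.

For a Dirichlet(α) prior with multinomial counts c, the posterior is Dirichlet(α + c) componentwise.
Subtract each count from the matching posterior parameter: 11−9=2, 22−13=9, 14−3=11, 18−12=6.

Dirichlet(2, 9, 11, 6)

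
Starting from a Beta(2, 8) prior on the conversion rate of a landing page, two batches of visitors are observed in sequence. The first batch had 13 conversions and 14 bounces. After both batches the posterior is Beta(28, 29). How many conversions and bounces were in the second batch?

Because Beta–binomial updating is additive in the counts, the combined data contributed (α_post−α_prior, β_post−β_prior) successes and failures.
Total across both batches: 28−2=26 conversions, 29−8=21 bounces.
Subtract the first batch: 26−13=13 conversions and 21−14=7 bounces.

13 conversions and 7 bounces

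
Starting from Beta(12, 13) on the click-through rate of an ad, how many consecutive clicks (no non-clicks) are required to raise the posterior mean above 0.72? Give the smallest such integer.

After k clicks and 0 non-clicks the posterior is Beta(12+k, 13), with mean (12+k)/(12+13+k).
Set (12+k)/(25+k) > 0.72 and solve: k > (0.72·25 − 12)/(1 − 0.72) = 21.429.
The smallest integer exceeding 21.429 is 22.

k = 22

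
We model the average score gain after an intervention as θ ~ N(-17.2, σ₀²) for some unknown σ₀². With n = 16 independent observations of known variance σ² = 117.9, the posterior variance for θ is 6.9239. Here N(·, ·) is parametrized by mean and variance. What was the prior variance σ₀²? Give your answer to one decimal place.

Posterior precision equals prior precision plus data precision: 1/σ_n² = 1/σ₀² + n/σ².
So 1/σ₀² = 1/6.9239 − 16/117.9 = 0.144427 − 0.135708 = 0.008719.
Hence σ₀² = 1/0.008719 ≈ 114.7.

σ₀² = 114.7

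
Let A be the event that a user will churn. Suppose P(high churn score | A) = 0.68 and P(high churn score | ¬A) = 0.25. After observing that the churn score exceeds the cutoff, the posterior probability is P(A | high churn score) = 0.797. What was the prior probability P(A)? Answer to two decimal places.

In odds form, posterior odds = prior odds × likelihood ratio, so prior odds = posterior odds ÷ LR.
Posterior odds = 0.797/(1−0.797) = 3.9261. LR = 0.68/0.25 = 2.7200.
Prior odds = 3.9261/2.7200 = 1.4434, so P(A) = 1.4434/(1+1.4434) ≈ 0.59.

P(A) = 0.59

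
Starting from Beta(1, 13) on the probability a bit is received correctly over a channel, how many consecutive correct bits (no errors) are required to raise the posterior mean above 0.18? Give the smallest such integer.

k = 2

After k correct bits and 0 errors the posterior is Beta(1+k, 13), with mean (1+k)/(1+13+k).
Set (1+k)/(14+k) > 0.18 and solve: k > (0.18·14 − 1)/(1 − 0.18) = 1.854.
The smallest integer exceeding 1.854 is 2.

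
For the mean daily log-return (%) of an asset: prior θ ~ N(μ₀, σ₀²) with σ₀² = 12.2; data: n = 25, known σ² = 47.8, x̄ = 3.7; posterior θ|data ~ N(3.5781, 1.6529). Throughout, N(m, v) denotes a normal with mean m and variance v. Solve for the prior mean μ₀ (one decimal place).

μ₀ = 2.8

The posterior mean is a precision-weighted average: μ_n = (τ₀μ₀ + τ_data·x̄)/(τ₀+τ_data), with τ₀=1/σ₀² and τ_data=n/σ².
Here τ₀ = 1/12.2 = 0.081967 and τ_data = 25/47.8 = 0.523013, so τ_n = 0.604980.
Rearranging for μ₀: μ₀ = (μ_n·τ_n − τ_data·x̄)/τ₀ = (3.5781·0.604980 − 0.523013·3.7) / 0.081967 = 0.229531/0.081967 ≈ 2.8.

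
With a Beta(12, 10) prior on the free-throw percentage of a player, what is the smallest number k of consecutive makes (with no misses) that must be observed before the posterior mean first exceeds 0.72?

After k makes and 0 misses the posterior is Beta(12+k, 10), with mean (12+k)/(12+10+k).
Set (12+k)/(22+k) > 0.72 and solve: k > (0.72·22 − 12)/(1 − 0.72) = 13.714.
The smallest integer exceeding 13.714 is 14, and checking k=14: (26)/(36) = 0.7222 > 0.72.

k = 14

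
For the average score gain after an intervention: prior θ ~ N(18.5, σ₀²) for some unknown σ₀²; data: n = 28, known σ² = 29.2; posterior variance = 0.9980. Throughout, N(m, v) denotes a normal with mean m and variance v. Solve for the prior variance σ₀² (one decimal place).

σ₀² = 23.2

For the Normal–Normal model with known σ², precisions add: τ_n = τ₀ + n/σ².
So 1/σ₀² = 1/0.9980 − 28/29.2 = 1.002004 − 0.958904 = 0.043100.
Hence σ₀² = 1/0.043100 ≈ 23.2.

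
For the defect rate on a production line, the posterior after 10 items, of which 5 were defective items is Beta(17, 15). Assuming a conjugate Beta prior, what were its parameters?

A Beta(a, b) prior with s successes and f failures in binomial data gives a Beta(a+s, b+f) posterior.
Subtract the data counts: 17−5=12, 15−5=10.

Beta(12, 10)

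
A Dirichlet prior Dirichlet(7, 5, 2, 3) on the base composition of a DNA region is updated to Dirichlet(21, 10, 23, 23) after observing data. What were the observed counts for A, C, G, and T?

For a Dirichlet(α) prior with multinomial counts c, the posterior is Dirichlet(α + c) componentwise.
Counts are posterior − prior componentwise: 21−7=14, 10−5=5, 23−2=21, 23−3=20.

counts (14, 5, 21, 20)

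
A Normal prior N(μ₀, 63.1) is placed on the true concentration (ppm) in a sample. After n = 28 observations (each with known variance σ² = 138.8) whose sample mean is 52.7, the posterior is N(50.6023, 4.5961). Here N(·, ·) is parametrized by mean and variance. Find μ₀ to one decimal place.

The posterior mean is a precision-weighted average: μ_n = (τ₀μ₀ + τ_data·x̄)/(τ₀+τ_data), with τ₀=1/σ₀² and τ_data=n/σ².
Here τ₀ = 1/63.1 = 0.015848 and τ_data = 28/138.8 = 0.201729, so τ_n = 0.217577.
Rearranging for μ₀: μ₀ = (μ_n·τ_n − τ_data·x̄)/τ₀ = (50.6023·0.217577 − 0.201729·52.7) / 0.015848 = 0.378778/0.015848 ≈ 23.9.

μ₀ = 23.9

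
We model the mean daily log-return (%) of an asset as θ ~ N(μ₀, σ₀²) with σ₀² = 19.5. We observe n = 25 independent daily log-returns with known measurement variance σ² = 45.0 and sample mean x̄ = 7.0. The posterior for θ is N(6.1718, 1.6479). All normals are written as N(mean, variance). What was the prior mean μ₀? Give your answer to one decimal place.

μ₀ = -2.8

With known observation variance, the Normal–Normal posterior has precision τ_n = τ₀ + n/σ² and mean μ_n = (τ₀μ₀ + (n/σ²)x̄)/τ_n.
Here τ₀ = 1/19.5 = 0.051282 and τ_data = 25/45.0 = 0.555556, so τ_n = 0.606838.
Rearranging for μ₀: μ₀ = (μ_n·τ_n − τ_data·x̄)/τ₀ = (6.1718·0.606838 − 0.555556·7.0) / 0.051282 = -0.143609/0.051282 ≈ -2.8.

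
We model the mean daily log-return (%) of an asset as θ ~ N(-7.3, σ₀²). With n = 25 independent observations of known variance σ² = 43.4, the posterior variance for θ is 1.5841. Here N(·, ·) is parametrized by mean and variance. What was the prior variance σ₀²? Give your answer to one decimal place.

σ₀² = 18.1

For the Normal–Normal model with known σ², precisions add: τ_n = τ₀ + n/σ².
So 1/σ₀² = 1/1.5841 − 25/43.4 = 0.631273 − 0.576037 = 0.055236.
Hence σ₀² = 1/0.055236 ≈ 18.1.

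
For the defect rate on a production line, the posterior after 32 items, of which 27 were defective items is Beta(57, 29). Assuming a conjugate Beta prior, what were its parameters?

A Beta(a, b) prior with s successes and f failures in binomial data gives a Beta(a+s, b+f) posterior.
So a = 57 − 27 = 30 and b = 29 − 5 = 24.

Beta(30, 24)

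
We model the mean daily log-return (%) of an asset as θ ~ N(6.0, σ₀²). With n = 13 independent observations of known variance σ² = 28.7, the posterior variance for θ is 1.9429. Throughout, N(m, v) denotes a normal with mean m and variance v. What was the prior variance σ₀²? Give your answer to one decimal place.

Posterior precision equals prior precision plus data precision: 1/σ_n² = 1/σ₀² + n/σ².
So 1/σ₀² = 1/1.9429 − 13/28.7 = 0.514695 − 0.452962 = 0.061733.
Hence σ₀² = 1/0.061733 ≈ 16.2.

σ₀² = 16.2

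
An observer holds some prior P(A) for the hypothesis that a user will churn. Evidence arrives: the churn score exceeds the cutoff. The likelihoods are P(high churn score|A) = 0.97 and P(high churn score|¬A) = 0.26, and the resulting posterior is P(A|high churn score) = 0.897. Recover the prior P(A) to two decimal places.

Bayes' rule in odds form gives O(A|E) = O(A)·[P(E|A)/P(E|¬A)], hence O(A) = O(A|E)/LR.
Posterior odds = 0.897/(1−0.897) = 8.7087. LR = 0.97/0.26 = 3.7308.
Prior odds = 8.7087/3.7308 = 2.3343, so P(A) = 2.3343/(1+2.3343) ≈ 0.70.

P(A) = 0.70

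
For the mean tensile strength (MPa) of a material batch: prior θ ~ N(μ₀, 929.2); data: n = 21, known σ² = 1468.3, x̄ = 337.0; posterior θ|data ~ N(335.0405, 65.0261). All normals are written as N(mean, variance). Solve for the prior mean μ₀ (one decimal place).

The posterior mean is a precision-weighted average: μ_n = (τ₀μ₀ + τ_data·x̄)/(τ₀+τ_data), with τ₀=1/σ₀² and τ_data=n/σ².
Here τ₀ = 1/929.2 = 0.001076 and τ_data = 21/1468.3 = 0.014302, so τ_n = 0.015378.
Rearranging for μ₀: μ₀ = (μ_n·τ_n − τ_data·x̄)/τ₀ = (335.0405·0.015378 − 0.014302·337.0) / 0.001076 = 0.332479/0.001076 ≈ 309.0.

μ₀ = 309.0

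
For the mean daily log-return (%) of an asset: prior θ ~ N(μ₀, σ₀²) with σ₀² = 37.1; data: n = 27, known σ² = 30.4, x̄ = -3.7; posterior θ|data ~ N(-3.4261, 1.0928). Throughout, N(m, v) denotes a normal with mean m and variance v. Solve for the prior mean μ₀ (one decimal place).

With known observation variance, the Normal–Normal posterior has precision τ_n = τ₀ + n/σ² and mean μ_n = (τ₀μ₀ + (n/σ²)x̄)/τ_n.
Here τ₀ = 1/37.1 = 0.026954 and τ_data = 27/30.4 = 0.888158, so τ_n = 0.915112.
Rearranging for μ₀: μ₀ = (μ_n·τ_n − τ_data·x̄)/τ₀ = (-3.4261·0.915112 − 0.888158·-3.7) / 0.026954 = 0.150919/0.026954 ≈ 5.6.

μ₀ = 5.6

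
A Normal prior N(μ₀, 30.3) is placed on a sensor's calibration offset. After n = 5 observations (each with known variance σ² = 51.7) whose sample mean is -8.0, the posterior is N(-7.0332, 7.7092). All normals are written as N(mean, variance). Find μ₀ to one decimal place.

μ₀ = -4.2

With known observation variance, the Normal–Normal posterior has precision τ_n = τ₀ + n/σ² and mean μ_n = (τ₀μ₀ + (n/σ²)x̄)/τ_n.
Here τ₀ = 1/30.3 = 0.033003 and τ_data = 5/51.7 = 0.096712, so τ_n = 0.129715.
Rearranging for μ₀: μ₀ = (μ_n·τ_n − τ_data·x̄)/τ₀ = (-7.0332·0.129715 − 0.096712·-8.0) / 0.033003 = -0.138616/0.033003 ≈ -4.2.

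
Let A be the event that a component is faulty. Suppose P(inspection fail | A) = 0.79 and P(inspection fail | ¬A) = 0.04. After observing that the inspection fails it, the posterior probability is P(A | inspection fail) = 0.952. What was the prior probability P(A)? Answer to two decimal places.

In odds form, posterior odds = prior odds × likelihood ratio, so prior odds = posterior odds ÷ LR.
Posterior odds = 0.952/(1−0.952) = 19.8333. LR = 0.79/0.04 = 19.7500.
Prior odds = 19.8333/19.7500 = 1.0042, so P(A) = 1.0042/(1+1.0042) ≈ 0.50.

P(A) = 0.50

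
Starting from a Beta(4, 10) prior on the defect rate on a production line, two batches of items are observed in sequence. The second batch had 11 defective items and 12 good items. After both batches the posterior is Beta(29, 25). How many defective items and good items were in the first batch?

14 defective items and 3 good items

Sequential conjugate updates are equivalent to a single update on the pooled data, so total successes = posterior α − prior α and total failures = posterior β − prior β.
Total across both batches: 29−4=25 defective items, 25−10=15 good items.
Subtract the second batch: 25−11=14 defective items and 15−12=3 good items.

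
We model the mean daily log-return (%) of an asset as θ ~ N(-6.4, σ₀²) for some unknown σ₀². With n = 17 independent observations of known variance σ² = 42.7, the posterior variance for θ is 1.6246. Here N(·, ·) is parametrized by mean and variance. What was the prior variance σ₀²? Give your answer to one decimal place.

σ₀² = 4.6

Posterior precision equals prior precision plus data precision: 1/σ_n² = 1/σ₀² + n/σ².
So 1/σ₀² = 1/1.6246 − 17/42.7 = 0.615536 − 0.398126 = 0.217410.
Hence σ₀² = 1/0.217410 ≈ 4.6.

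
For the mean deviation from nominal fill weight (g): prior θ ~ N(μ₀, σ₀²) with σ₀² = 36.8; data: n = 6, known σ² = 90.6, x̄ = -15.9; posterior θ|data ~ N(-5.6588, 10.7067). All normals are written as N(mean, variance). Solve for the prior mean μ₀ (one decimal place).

μ₀ = 19.3

The posterior mean is a precision-weighted average: μ_n = (τ₀μ₀ + τ_data·x̄)/(τ₀+τ_data), with τ₀=1/σ₀² and τ_data=n/σ².
Here τ₀ = 1/36.8 = 0.027174 and τ_data = 6/90.6 = 0.066225, so τ_n = 0.093399.
Rearranging for μ₀: μ₀ = (μ_n·τ_n − τ_data·x̄)/τ₀ = (-5.6588·0.093399 − 0.066225·-15.9) / 0.027174 = 0.524451/0.027174 ≈ 19.3.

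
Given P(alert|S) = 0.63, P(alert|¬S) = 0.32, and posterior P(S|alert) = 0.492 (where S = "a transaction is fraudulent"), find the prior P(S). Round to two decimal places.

In odds form, posterior odds = prior odds × likelihood ratio, so prior odds = posterior odds ÷ LR.
Posterior odds = 0.492/(1−0.492) = 0.9685. LR = 0.63/0.32 = 1.9688.
Prior odds = 0.9685/1.9688 = 0.4919, so P(S) = 0.4919/(1+0.4919) ≈ 0.33.

P(S) = 0.33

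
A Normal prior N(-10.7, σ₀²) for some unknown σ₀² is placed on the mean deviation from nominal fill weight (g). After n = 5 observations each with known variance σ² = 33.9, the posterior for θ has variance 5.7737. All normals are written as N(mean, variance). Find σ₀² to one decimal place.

σ₀² = 38.9

Posterior precision equals prior precision plus data precision: 1/σ_n² = 1/σ₀² + n/σ².
So 1/σ₀² = 1/5.7737 − 5/33.9 = 0.173199 − 0.147493 = 0.025706.
Hence σ₀² = 1/0.025706 ≈ 38.9.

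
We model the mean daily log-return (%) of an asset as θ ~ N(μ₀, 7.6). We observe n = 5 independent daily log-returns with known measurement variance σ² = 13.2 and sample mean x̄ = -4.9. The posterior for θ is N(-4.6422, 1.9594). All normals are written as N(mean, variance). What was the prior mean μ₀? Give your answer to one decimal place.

μ₀ = -3.9

With known observation variance, the Normal–Normal posterior has precision τ_n = τ₀ + n/σ² and mean μ_n = (τ₀μ₀ + (n/σ²)x̄)/τ_n.
Here τ₀ = 1/7.6 = 0.131579 and τ_data = 5/13.2 = 0.378788, so τ_n = 0.510367.
Rearranging for μ₀: μ₀ = (μ_n·τ_n − τ_data·x̄)/τ₀ = (-4.6422·0.510367 − 0.378788·-4.9) / 0.131579 = -0.513164/0.131579 ≈ -3.9.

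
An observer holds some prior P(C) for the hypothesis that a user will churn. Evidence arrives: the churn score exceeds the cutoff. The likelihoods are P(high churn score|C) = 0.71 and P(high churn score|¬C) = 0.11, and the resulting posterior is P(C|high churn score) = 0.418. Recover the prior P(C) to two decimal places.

P(C) = 0.10

Bayes' rule in odds form gives O(C|E) = O(C)·[P(E|C)/P(E|¬C)], hence O(C) = O(C|E)/LR.
Posterior odds = 0.418/(1−0.418) = 0.7182. LR = 0.71/0.11 = 6.4545.
Prior odds = 0.7182/6.4545 = 0.1113, so P(C) = 0.1113/(1+0.1113) ≈ 0.10.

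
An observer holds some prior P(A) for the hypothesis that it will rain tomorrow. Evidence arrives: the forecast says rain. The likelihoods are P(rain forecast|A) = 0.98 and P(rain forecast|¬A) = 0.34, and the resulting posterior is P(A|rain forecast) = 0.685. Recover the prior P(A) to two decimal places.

P(A) = 0.43

Bayes' rule in odds form gives O(A|E) = O(A)·[P(E|A)/P(E|¬A)], hence O(A) = O(A|E)/LR.
Posterior odds = 0.685/(1−0.685) = 2.1746. LR = 0.98/0.34 = 2.8824.
Prior odds = 2.1746/2.8824 = 0.7544, so P(A) = 0.7544/(1+0.7544) ≈ 0.43.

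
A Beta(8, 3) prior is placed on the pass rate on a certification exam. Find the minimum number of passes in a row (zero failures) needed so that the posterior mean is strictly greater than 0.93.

k = 32

After k passes and 0 failures the posterior is Beta(8+k, 3), with mean (8+k)/(8+3+k).
Set (8+k)/(11+k) > 0.93 and solve: k > (0.93·11 − 8)/(1 − 0.93) = 31.857.
The smallest integer exceeding 31.857 is 32, and checking k=32: (40)/(43) = 0.9302 > 0.93.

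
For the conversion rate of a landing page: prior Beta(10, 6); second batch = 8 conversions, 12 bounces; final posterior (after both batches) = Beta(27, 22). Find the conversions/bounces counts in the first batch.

9 conversions and 4 bounces

Sequential conjugate updates are equivalent to a single update on the pooled data, so total successes = posterior α − prior α and total failures = posterior β − prior β.
Total across both batches: 27−10=17 conversions, 22−6=16 bounces.
Subtract the second batch: 17−8=9 conversions and 16−12=4 bounces.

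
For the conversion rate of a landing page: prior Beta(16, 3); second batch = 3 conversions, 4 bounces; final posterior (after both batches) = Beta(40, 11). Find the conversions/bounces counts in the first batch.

21 conversions and 4 bounces

Because Beta–binomial updating is additive in the counts, the combined data contributed (α_post−α_prior, β_post−β_prior) successes and failures.
Total across both batches: 40−16=24 conversions, 11−3=8 bounces.
Subtract the second batch: 24−3=21 conversions and 8−4=4 bounces.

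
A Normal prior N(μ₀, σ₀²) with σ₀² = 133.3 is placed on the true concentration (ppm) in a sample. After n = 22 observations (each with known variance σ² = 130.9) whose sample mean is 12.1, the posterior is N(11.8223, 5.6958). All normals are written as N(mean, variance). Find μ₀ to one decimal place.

The posterior mean is a precision-weighted average: μ_n = (τ₀μ₀ + τ_data·x̄)/(τ₀+τ_data), with τ₀=1/σ₀² and τ_data=n/σ².
Here τ₀ = 1/133.3 = 0.007502 and τ_data = 22/130.9 = 0.168067, so τ_n = 0.175569.
Rearranging for μ₀: μ₀ = (μ_n·τ_n − τ_data·x̄)/τ₀ = (11.8223·0.175569 − 0.168067·12.1) / 0.007502 = 0.042019/0.007502 ≈ 5.6.

μ₀ = 5.6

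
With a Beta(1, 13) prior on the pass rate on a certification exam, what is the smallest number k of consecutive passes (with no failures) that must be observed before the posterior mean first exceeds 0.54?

k = 15

After k passes and 0 failures the posterior is Beta(1+k, 13), with mean (1+k)/(1+13+k).
Set (1+k)/(14+k) > 0.54 and solve: k > (0.54·14 − 1)/(1 − 0.54) = 14.261.
The smallest integer exceeding 14.261 is 15, and checking k=15: (16)/(29) = 0.5517 > 0.54.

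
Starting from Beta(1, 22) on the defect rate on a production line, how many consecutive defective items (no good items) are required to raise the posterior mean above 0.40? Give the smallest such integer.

After k defective items and 0 good items the posterior is Beta(1+k, 22), with mean (1+k)/(1+22+k).
Set (1+k)/(23+k) > 0.40 and solve: k > (0.40·23 − 1)/(1 − 0.40) = 13.667.
The smallest integer exceeding 13.667 is 14.

k = 14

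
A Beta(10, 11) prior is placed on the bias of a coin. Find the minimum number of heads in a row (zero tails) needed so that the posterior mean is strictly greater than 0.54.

After k heads and 0 tails the posterior is Beta(10+k, 11), with mean (10+k)/(10+11+k).
Set (10+k)/(21+k) > 0.54 and solve: k > (0.54·21 − 10)/(1 − 0.54) = 2.913.
The smallest integer exceeding 2.913 is 3.

k = 3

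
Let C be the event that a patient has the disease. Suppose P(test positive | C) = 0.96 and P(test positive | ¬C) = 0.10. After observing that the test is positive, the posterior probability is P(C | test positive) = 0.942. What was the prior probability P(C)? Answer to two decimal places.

P(C) = 0.63

Bayes' rule in odds form gives O(C|E) = O(C)·[P(E|C)/P(E|¬C)], hence O(C) = O(C|E)/LR.
Posterior odds = 0.942/(1−0.942) = 16.2414. LR = 0.96/0.10 = 9.6000.
Prior odds = 16.2414/9.6000 = 1.6918, so P(C) = 1.6918/(1+1.6918) ≈ 0.63.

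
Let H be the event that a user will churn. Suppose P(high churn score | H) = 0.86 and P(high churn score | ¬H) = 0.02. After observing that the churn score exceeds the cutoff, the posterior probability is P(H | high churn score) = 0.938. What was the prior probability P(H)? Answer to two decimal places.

P(H) = 0.26

In odds form, posterior odds = prior odds × likelihood ratio, so prior odds = posterior odds ÷ LR.
Posterior odds = 0.938/(1−0.938) = 15.1290. LR = 0.86/0.02 = 43.0000.
Prior odds = 15.1290/43.0000 = 0.3518, so P(H) = 0.3518/(1+0.3518) ≈ 0.26.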